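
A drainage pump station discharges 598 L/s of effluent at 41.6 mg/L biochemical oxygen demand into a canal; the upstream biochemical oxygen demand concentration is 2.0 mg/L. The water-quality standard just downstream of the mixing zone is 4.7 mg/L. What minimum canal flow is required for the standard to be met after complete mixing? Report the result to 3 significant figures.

Set C_mix = 4.7: (Q·2.000 + 598.0·41.60) / (Q + 598.0) = 4.7
→ Q = 598.0·(41.60 − 4.7)/(4.7 − 2.000) = 8173 L/s.

8170 L/s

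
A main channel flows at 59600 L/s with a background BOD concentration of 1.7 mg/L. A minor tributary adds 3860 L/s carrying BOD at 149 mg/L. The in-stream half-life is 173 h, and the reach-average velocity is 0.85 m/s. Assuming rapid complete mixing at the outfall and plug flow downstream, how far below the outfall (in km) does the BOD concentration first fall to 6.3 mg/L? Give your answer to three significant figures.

Conservation of mass: C = (59600·1.700 + 3860·149.0) / 63460 = 676500/63460 = 10.66 mg/L.
Half-life 173 h → k = ln 2 / 173 = 0.004007 h⁻¹ = 0.09616 d⁻¹.
Set 10.66·exp(−k·t) = 6.3 → t = ln(10.66/6.3)/k = 472500 s = 131.3 h.
Distance = v·t = 0.85·472500 = 401700 m = 401.7 km.

402 km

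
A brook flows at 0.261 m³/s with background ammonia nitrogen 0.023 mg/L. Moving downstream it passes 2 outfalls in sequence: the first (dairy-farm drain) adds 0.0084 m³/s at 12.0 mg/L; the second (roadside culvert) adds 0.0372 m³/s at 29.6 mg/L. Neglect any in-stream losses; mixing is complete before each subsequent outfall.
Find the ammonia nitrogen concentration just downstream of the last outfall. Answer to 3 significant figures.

After outfall 1: Q = 0.2610 + 0.008400 = 0.2694 m³/s; C = (0.2610·0.02300 + 0.008400·12.00)/0.2694 = 0.3964 mg/L.
After outfall 2: Q = 0.2694 + 0.03720 = 0.3066 m³/s; C = (0.2694·0.3964 + 0.03720·29.60)/0.3066 = 3.940 mg/L.

3.94 mg/L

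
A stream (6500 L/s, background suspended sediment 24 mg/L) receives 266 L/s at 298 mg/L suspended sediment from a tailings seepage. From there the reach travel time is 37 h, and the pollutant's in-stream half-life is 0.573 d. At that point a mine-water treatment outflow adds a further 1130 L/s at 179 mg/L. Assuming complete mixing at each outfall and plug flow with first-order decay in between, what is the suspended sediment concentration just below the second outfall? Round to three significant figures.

30.2 mg/L

Mass balance: C = (6500·24.00 + 266.0·298.0) / 6766 = 235300/6766 = 34.77 mg/L; combined flow 6766 L/s.
Half-life 0.573 d → k = ln 2 / 0.573 = 1.210 d⁻¹.
First-order decay: C = 34.77·exp(−k·t) = 34.77·0.1549 = 5.386 mg/L.
At the second outfall, C = (6766·5.386 + 1130·179.0) / (6766 + 1130) = 30.23 mg/L.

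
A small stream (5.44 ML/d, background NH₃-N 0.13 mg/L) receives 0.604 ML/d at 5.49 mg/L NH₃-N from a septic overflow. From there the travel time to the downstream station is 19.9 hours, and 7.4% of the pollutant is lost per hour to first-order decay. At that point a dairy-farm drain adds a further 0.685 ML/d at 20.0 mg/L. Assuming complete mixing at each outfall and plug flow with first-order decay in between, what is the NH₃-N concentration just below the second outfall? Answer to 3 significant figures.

Conservation of mass: C = (5.440·0.1300 + 0.6040·5.490) / 6.044 = 4.023/6.044 = 0.6656 mg/L; combined flow 6.044 ML/d.
7.4%/h lost → k = −ln(1 − 0.074) = 0.07688 h⁻¹.
First-order decay: C = 0.6656·exp(−k·t) = 0.6656·0.2166 = 0.1441 mg/L.
Second outfall: C = (6.044·0.1441 + 0.6850·20.00)/6.729 = 2.165 mg/L.

2.17 mg/L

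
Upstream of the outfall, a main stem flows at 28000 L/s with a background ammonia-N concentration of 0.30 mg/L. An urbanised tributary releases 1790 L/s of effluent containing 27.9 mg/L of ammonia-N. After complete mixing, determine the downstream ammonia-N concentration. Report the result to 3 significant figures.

Flow-weighted average: C = (28000·0.3000 + 1790·27.90) / 29790 = 58340/29790 = 1.958 mg/L.

1.96 mg/L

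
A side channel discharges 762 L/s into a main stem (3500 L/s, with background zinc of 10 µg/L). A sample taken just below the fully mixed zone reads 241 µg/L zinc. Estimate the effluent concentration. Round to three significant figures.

Mass balance: 3500·10.00 + 762.0·Cₑ = 4262·241.0
→ Cₑ = (4262·241.0 − 3500·10.00) / 762.0 = 1302 µg/L.

1300 µg/L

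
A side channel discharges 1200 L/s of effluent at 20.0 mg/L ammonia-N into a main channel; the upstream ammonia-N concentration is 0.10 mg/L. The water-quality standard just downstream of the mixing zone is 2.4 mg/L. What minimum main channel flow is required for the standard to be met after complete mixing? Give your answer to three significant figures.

9180 L/s

Set C_mix = 2.4: (Q·0.1000 + 1200·20.00) / (Q + 1200) = 2.4
→ Q = 1200·(20.00 − 2.4)/(2.4 − 0.1000) = 9183 L/s.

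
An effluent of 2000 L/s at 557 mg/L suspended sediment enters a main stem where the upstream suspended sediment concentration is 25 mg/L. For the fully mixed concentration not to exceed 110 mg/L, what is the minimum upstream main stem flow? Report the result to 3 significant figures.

10500 L/s

Set C_mix = 110: (Q·25.00 + 2000·557.0) / (Q + 2000) = 110
→ Q = 2000·(557.0 − 110)/(110 − 25.00) = 10520 L/s.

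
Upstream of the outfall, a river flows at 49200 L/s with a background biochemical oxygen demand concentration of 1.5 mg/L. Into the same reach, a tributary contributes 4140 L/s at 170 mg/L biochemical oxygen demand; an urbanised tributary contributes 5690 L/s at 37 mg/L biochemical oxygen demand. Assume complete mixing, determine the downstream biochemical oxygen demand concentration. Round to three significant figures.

16.7 mg/L

Mass balance: C = (49200·1.500 + 4140·170.0 + 5690·37.00) / 59030 = 988100/59030 = 16.74 mg/L.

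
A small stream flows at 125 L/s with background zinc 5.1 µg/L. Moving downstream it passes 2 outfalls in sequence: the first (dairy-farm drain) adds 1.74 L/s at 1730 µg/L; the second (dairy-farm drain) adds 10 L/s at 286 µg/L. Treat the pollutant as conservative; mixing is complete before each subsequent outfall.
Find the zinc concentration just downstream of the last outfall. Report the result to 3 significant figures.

47.6 µg/L

Below outfall 1: Q → 126.7 L/s, C = (125.0·5.100 + 1.740·1730)/126.7 = 28.78 µg/L.
Below outfall 2: Q → 136.7 L/s, C = (126.7·28.78 + 10.00·286.0)/136.7 = 47.59 µg/L.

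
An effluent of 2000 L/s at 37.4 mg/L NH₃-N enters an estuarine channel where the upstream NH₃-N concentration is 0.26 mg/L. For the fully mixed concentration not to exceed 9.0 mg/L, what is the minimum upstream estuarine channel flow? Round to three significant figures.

6500 L/s

Set C_mix = 9.0: (Q·0.2600 + 2000·37.40) / (Q + 2000) = 9.0
→ Q = 2000·(37.40 − 9.0)/(9.0 − 0.2600) = 6499 L/s.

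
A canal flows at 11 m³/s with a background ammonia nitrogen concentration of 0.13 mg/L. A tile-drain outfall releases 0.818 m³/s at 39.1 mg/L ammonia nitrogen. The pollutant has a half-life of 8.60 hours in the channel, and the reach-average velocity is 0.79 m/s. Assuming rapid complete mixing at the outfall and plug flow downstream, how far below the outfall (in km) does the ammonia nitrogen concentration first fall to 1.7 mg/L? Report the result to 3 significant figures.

18.0 km

Mass balance: C = (11.00·0.1300 + 0.8180·39.10) / 11.82 = 33.41/11.82 = 2.827 mg/L.
Half-life 8.60 h → k = ln 2 / 8.60 = 0.08060 h⁻¹ = 1.934 d⁻¹.
Set 2.827·exp(−k·t) = 1.7 → t = ln(2.827/1.7)/k = 22720 s = 6.312 h.
Distance = v·t = 0.79·22720 = 17950 m = 17.95 km.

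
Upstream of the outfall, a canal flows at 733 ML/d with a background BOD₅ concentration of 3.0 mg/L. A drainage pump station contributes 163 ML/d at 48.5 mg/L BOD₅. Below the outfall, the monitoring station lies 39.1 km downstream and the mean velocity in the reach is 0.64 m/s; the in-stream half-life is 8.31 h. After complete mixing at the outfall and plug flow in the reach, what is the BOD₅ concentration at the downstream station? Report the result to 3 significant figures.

2.74 mg/L

Mixed concentration C = ΣQC/ΣQ = (733.0·3.000 + 163.0·48.50) / 896.0 = 10100/896.0 = 11.28 mg/L.
Travel time t = 39.1·1000 / 0.64 = 61090 s = 16.97 h.
Half-life 8.31 h → k = ln 2 / 8.31 = 0.08341 h⁻¹ = 2.002 d⁻¹.
Applying C = C₀e^(−kt): 11.28 × 0.2428 = 2.738 mg/L.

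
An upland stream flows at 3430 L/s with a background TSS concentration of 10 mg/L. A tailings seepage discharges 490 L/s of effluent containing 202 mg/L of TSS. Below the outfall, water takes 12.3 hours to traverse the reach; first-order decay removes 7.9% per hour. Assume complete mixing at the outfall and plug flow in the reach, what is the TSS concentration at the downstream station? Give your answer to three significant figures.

Flow-weighted average: C = (3430·10.00 + 490.0·202.0) / 3920 = 133300/3920 = 34.00 mg/L.
7.9%/h lost → k = −ln(1 − 0.079) = 0.08230 h⁻¹.
Applying C = C₀e^(−kt): 34.00 × 0.3634 = 12.36 mg/L.

12.4 mg/L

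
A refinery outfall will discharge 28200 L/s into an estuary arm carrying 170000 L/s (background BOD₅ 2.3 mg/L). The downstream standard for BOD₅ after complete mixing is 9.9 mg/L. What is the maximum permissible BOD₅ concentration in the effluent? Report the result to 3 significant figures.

55.7 mg/L

At the limit, (Qr·Cr + Qe·Cₑ)/(Qr + Qe) = 9.9:
Cₑ = (198200·9.9 − 170000·2.300) / 28200 = 55.72 mg/L.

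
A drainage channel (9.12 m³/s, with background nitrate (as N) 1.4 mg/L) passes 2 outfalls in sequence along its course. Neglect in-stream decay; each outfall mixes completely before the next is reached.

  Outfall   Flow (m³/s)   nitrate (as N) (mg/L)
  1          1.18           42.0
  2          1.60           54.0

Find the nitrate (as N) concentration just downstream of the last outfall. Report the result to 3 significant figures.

After outfall 1: Q = 9.120 + 1.180 = 10.30 m³/s; C = (9.120·1.400 + 1.180·42.00)/10.30 = 6.051 mg/L.
After outfall 2: Q = 10.30 + 1.600 = 11.90 m³/s; C = (10.30·6.051 + 1.600·54.00)/11.90 = 12.50 mg/L.

12.5 mg/L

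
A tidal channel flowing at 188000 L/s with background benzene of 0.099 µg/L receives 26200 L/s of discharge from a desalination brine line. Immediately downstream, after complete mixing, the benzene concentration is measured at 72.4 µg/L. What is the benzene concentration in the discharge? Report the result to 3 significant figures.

Mass balance: 188000·0.09900 + 26200·Cₑ = 214200·72.40
→ Cₑ = (214200·72.40 − 188000·0.09900) / 26200 = 591.2 µg/L.

591 µg/L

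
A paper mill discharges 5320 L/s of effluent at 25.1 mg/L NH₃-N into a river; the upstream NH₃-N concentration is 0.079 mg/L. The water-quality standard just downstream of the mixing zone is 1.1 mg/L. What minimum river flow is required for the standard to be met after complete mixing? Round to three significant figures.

125000 L/s

Set C_mix = 1.1: (Q·0.07900 + 5320·25.10) / (Q + 5320) = 1.1
→ Q = 5320·(25.10 − 1.1)/(1.1 − 0.07900) = 125100 L/s.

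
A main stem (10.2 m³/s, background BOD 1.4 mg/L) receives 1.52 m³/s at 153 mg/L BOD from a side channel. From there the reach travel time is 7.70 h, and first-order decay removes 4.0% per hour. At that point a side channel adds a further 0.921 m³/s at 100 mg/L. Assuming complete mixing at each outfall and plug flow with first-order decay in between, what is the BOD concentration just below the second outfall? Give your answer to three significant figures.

21.5 mg/L

Mixed concentration C = ΣQC/ΣQ = (10.20·1.400 + 1.520·153.0) / 11.72 = 246.8/11.72 = 21.06 mg/L; combined flow 11.72 m³/s.
4.0%/h lost → k = −ln(1 − 0.04) = 0.04082 h⁻¹.
First-order decay: C = 21.06·exp(−k·t) = 21.06·0.7303 = 15.38 mg/L.
At the second outfall, C = (11.72·15.38 + 0.9210·100.0) / (11.72 + 0.9210) = 21.55 mg/L.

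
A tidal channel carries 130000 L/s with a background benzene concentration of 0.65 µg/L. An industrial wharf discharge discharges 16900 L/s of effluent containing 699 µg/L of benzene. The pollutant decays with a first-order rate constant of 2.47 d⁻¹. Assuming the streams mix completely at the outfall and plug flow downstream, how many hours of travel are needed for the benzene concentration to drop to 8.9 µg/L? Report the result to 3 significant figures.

21.5 h

Mass balance: C = (130000·0.6500 + 16900·699.0) / 146900 = 11900000/146900 = 80.99 µg/L.
80.99·exp(−k·t) = 8.9 → t = ln(80.99/8.9)/k = 77250 s = 21.46 h.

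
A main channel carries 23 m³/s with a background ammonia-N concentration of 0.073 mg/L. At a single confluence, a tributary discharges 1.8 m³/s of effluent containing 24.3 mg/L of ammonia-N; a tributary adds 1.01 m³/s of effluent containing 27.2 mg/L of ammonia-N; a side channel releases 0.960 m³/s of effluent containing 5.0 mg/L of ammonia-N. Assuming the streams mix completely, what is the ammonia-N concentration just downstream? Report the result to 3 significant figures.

Flow-weighted average: C = (23.00·0.07300 + 1.800·24.30 + 1.010·27.20 + 0.9600·5.000) / 26.77 = 77.69/26.77 = 2.902 mg/L.

2.90 mg/L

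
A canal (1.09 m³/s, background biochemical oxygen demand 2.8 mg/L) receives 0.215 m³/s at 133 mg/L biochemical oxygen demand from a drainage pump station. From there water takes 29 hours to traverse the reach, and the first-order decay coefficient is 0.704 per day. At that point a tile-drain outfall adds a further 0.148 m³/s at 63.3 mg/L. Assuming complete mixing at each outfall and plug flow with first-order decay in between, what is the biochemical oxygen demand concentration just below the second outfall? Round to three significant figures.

Flow-weighted average: C = (1.090·2.800 + 0.2150·133.0) / 1.305 = 31.65/1.305 = 24.25 mg/L; combined flow 1.305 m³/s.
After decay, C = 24.25 × e^(−kt) = 24.25 × 0.4271 = 10.36 mg/L.
Second outfall: C = (1.305·10.36 + 0.1480·63.30)/1.453 = 15.75 mg/L.

15.8 mg/L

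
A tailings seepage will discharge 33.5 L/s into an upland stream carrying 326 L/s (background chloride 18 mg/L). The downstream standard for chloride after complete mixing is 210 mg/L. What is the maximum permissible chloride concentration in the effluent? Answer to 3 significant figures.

2080 mg/L

At the limit, (Qr·Cr + Qe·Cₑ)/(Qr + Qe) = 210:
Cₑ = (359.5·210 − 326.0·18.00) / 33.50 = 2078 mg/L.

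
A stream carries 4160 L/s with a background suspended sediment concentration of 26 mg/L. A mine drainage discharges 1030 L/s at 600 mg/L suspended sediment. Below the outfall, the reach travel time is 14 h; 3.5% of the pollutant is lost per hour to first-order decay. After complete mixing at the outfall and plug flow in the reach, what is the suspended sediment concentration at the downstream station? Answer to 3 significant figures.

Conservation of mass: C = (4160·26.00 + 1030·600.0) / 5190 = 726200/5190 = 139.9 mg/L.
3.5%/h lost → k = −ln(1 − 0.035) = 0.03563 h⁻¹.
Applying C = C₀e^(−kt): 139.9 × 0.6073 = 84.97 mg/L.

85.0 mg/L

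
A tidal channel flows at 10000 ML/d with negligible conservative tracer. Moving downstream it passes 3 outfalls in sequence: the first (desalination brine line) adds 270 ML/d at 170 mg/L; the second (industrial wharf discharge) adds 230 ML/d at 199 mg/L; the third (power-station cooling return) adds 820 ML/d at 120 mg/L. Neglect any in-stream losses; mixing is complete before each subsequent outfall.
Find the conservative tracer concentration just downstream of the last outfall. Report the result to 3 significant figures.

Below outfall 1: Q → 10270 ML/d, C = (10000·0 + 270.0·170.0)/10270 = 4.469 mg/L.
Below outfall 2: Q → 10500 ML/d, C = (10270·4.469 + 230.0·199.0)/10500 = 8.730 mg/L.
Below outfall 3: Q → 11320 ML/d, C = (10500·8.730 + 820.0·120.0)/11320 = 16.79 mg/L.

16.8 mg/L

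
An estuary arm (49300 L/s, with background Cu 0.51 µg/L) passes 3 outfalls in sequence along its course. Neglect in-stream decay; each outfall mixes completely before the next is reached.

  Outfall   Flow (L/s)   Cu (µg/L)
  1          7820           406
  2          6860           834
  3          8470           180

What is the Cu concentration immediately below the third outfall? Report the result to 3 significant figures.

144 µg/L

Below outfall 1: Q → 57120 L/s, C = (49300·0.5100 + 7820·406.0)/57120 = 56.02 µg/L.
Below outfall 2: Q → 63980 L/s, C = (57120·56.02 + 6860·834.0)/63980 = 139.4 µg/L.
Below outfall 3: Q → 72450 L/s, C = (63980·139.4 + 8470·180.0)/72450 = 144.2 µg/L.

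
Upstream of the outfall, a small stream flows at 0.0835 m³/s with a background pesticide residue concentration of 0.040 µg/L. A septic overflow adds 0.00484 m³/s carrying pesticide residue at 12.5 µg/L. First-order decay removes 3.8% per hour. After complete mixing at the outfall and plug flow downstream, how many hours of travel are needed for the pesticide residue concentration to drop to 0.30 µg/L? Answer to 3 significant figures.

22.7 h

Conservation of mass: C = (0.08350·0.04000 + 0.004840·12.50) / 0.08834 = 0.06384/0.08834 = 0.7227 µg/L.
3.8%/h lost → k = −ln(1 − 0.038) = 0.03874 h⁻¹.
0.7227·exp(−k·t) = 0.30 → t = ln(0.7227/0.30)/k = 81700 s = 22.69 h.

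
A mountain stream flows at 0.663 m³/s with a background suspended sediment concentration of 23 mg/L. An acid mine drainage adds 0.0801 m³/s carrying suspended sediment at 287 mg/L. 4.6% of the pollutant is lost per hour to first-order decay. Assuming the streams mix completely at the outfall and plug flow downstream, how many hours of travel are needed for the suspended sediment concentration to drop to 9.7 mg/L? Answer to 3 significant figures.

Flow-weighted average: C = (0.6630·23.00 + 0.08010·287.0) / 0.7431 = 38.24/0.7431 = 51.46 mg/L.
4.6%/h lost → k = −ln(1 − 0.046) = 0.04709 h⁻¹.
51.46·exp(−k·t) = 9.7 → t = ln(51.46/9.7)/k = 127600 s = 35.43 h.

35.4 h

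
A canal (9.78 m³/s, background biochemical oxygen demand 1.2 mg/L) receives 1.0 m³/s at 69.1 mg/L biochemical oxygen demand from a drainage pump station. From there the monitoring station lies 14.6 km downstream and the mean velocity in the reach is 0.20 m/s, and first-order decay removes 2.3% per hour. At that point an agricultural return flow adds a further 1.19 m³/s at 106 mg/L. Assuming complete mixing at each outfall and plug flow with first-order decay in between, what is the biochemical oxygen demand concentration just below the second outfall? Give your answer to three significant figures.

After mixing, C = (9.780·1.200 + 1.000·69.10) / 10.78 = 80.84/10.78 = 7.499 mg/L; combined flow 10.78 m³/s.
Travel time t = 14.6·1000 / 0.20 = 73000 s = 20.28 h.
2.3%/h lost → k = −ln(1 − 0.023) = 0.02327 h⁻¹.
First-order decay: C = 7.499·exp(−k·t) = 7.499·0.6239 = 4.678 mg/L.
Second outfall: C = (10.78·4.678 + 1.190·106.0)/11.97 = 14.75 mg/L.

14.8 mg/L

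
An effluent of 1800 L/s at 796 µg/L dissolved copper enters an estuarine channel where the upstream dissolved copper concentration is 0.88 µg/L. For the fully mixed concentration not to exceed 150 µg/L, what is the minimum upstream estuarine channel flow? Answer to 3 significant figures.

Set C_mix = 150: (Q·0.8800 + 1800·796.0) / (Q + 1800) = 150
→ Q = 1800·(796.0 − 150)/(150 − 0.8800) = 7798 L/s.

7800 L/s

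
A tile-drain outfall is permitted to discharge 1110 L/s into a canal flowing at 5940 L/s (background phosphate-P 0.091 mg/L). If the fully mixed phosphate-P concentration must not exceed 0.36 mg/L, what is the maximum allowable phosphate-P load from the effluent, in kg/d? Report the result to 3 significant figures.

173 kg/d

Mass balance at the limit: 5940·0.09100 + 1110·Cₑ = 7050·0.36 → Cₑ = 1.800 mg/L.
1110 L/s = 1.110 m³/s. Load = 1.110 m³/s × 1.800 g/m³ × 86 400 s/d = 172.6 kg/d.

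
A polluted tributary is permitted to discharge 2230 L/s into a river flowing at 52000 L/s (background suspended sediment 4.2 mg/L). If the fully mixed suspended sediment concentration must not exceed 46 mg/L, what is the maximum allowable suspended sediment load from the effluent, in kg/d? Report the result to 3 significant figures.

Mass balance at the limit: 52000·4.200 + 2230·Cₑ = 54230·46 → Cₑ = 1021 mg/L.
2230 L/s = 2.230 m³/s. Load = 2.230 m³/s × 1021 g/m³ × 86 400 s/d = 196700 kg/d.

197000 kg/d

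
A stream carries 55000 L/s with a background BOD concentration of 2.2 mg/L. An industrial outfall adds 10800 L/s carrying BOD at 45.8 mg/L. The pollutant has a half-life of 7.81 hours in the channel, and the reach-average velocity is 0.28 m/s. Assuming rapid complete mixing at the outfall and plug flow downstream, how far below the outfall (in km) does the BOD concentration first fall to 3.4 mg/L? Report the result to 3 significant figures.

Conservation of mass: C = (55000·2.200 + 10800·45.80) / 65800 = 615600/65800 = 9.356 mg/L.
Half-life 7.81 h → k = ln 2 / 7.81 = 0.08875 h⁻¹ = 2.130 d⁻¹.
Set 9.356·exp(−k·t) = 3.4 → t = ln(9.356/3.4)/k = 41060 s = 11.41 h.
Distance = v·t = 0.28·41060 = 11500 m = 11.50 km.

11.5 km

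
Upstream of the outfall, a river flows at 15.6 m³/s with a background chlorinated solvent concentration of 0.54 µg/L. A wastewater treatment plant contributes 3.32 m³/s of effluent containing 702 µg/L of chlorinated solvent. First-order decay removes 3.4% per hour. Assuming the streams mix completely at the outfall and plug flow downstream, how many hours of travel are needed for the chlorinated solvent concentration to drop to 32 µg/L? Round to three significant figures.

Flow-weighted average: C = (15.60·0.5400 + 3.320·702.0) / 18.92 = 2339/18.92 = 123.6 µg/L.
3.4%/h lost → k = −ln(1 − 0.034) = 0.03459 h⁻¹.
123.6·exp(−k·t) = 32 → t = ln(123.6/32)/k = 140700 s = 39.07 h.

39.1 h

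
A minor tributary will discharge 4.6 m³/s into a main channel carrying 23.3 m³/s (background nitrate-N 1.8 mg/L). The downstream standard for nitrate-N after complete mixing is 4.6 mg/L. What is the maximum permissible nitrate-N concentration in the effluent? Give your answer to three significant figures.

18.8 mg/L

At the limit, (Qr·Cr + Qe·Cₑ)/(Qr + Qe) = 4.6:
Cₑ = (27.90·4.6 − 23.30·1.800) / 4.600 = 18.78 mg/L.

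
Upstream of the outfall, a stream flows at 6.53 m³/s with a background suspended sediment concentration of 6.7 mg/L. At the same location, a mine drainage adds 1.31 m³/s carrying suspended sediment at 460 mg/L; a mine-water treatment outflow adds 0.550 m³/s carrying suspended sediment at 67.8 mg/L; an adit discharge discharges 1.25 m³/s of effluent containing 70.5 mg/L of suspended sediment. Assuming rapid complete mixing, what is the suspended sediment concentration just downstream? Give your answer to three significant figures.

80.1 mg/L

Conservation of mass: C = (6.530·6.700 + 1.310·460.0 + 0.5500·67.80 + 1.250·70.50) / 9.640 = 771.8/9.640 = 80.06 mg/L.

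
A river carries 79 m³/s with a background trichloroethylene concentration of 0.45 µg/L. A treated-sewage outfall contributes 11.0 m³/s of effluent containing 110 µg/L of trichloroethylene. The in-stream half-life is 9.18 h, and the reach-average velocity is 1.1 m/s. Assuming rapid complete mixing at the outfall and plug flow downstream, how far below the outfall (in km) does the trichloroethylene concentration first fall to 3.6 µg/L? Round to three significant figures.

70.6 km

Mass balance: C = (79.00·0.4500 + 11.00·110.0) / 90.00 = 1246/90.00 = 13.84 µg/L.
Half-life 9.18 h → k = ln 2 / 9.18 = 0.07551 h⁻¹ = 1.812 d⁻¹.
Set 13.84·exp(−k·t) = 3.6 → t = ln(13.84/3.6)/k = 64200 s = 17.83 h.
Distance = v·t = 1.1·64200 = 70620 m = 70.62 km.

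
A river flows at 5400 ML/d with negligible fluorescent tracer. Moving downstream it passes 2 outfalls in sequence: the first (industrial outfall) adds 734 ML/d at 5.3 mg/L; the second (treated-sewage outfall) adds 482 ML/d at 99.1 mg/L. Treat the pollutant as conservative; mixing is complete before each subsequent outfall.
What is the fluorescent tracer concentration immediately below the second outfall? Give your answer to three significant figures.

7.81 mg/L

Outfall 1: combined Q = 6134 ML/d; C = (5400·0 + 734.0·5.300)/6134 = 0.6342 mg/L.
Outfall 2: combined Q = 6616 ML/d; C = (6134·0.6342 + 482.0·99.10)/6616 = 7.808 mg/L.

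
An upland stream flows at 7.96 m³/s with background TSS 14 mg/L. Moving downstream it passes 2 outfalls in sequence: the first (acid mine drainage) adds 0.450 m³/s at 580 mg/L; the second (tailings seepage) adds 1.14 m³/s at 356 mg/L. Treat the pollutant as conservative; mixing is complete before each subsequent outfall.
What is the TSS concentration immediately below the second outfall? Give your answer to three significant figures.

Below outfall 1: Q → 8.410 m³/s, C = (7.960·14.00 + 0.4500·580.0)/8.410 = 44.29 mg/L.
Below outfall 2: Q → 9.550 m³/s, C = (8.410·44.29 + 1.140·356.0)/9.550 = 81.50 mg/L.

81.5 mg/L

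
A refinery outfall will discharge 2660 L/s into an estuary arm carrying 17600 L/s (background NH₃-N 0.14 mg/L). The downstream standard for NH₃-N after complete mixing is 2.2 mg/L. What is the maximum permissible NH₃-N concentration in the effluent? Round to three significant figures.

15.8 mg/L

At the limit, (Qr·Cr + Qe·Cₑ)/(Qr + Qe) = 2.2:
Cₑ = (20260·2.2 − 17600·0.1400) / 2660 = 15.83 mg/L.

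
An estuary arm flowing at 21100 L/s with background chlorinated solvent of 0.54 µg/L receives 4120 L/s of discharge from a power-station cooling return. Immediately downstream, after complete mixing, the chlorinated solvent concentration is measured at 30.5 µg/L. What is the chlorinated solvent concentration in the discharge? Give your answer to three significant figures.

Mass balance: 21100·0.5400 + 4120·Cₑ = 25220·30.50
→ Cₑ = (25220·30.50 − 21100·0.5400) / 4120 = 183.9 µg/L.

184 µg/L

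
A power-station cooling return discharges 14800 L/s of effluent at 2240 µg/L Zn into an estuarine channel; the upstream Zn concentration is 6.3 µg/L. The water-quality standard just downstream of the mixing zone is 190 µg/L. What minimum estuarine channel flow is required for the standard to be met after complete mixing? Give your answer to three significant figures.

165000 L/s

Set C_mix = 190: (Q·6.300 + 14800·2240) / (Q + 14800) = 190
→ Q = 14800·(2240 − 190)/(190 − 6.300) = 165200 L/s.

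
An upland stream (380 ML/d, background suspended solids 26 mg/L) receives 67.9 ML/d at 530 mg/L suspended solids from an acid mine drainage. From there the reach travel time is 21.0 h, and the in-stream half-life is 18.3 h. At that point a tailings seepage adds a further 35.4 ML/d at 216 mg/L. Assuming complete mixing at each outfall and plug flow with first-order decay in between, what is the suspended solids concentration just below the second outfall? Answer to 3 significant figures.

58.7 mg/L

Mass balance: C = (380.0·26.00 + 67.90·530.0) / 447.9 = 45870/447.9 = 102.4 mg/L; combined flow 447.9 ML/d.
Half-life 18.3 h → k = ln 2 / 18.3 = 0.03788 h⁻¹ = 0.9090 d⁻¹.
After decay, C = 102.4 × e^(−kt) = 102.4 × 0.4514 = 46.22 mg/L.
Second outfall: C = (447.9·46.22 + 35.40·216.0)/483.3 = 58.66 mg/L.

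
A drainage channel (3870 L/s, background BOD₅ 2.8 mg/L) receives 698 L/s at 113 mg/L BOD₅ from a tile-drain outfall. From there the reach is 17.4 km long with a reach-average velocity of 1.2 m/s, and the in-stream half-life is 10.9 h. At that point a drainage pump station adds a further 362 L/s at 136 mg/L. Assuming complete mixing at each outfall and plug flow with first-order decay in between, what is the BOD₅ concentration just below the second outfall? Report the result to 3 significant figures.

Mass balance: C = (3870·2.800 + 698.0·113.0) / 4568 = 89710/4568 = 19.64 mg/L; combined flow 4568 L/s.
Travel time t = 17.4·1000 / 1.2 = 14500 s = 4.028 h.
Half-life 10.9 h → k = ln 2 / 10.9 = 0.06359 h⁻¹ = 1.526 d⁻¹.
Applying C = C₀e^(−kt): 19.64 × 0.7740 = 15.20 mg/L.
At the second outfall, C = (4568·15.20 + 362.0·136.0) / (4568 + 362.0) = 24.07 mg/L.

24.1 mg/L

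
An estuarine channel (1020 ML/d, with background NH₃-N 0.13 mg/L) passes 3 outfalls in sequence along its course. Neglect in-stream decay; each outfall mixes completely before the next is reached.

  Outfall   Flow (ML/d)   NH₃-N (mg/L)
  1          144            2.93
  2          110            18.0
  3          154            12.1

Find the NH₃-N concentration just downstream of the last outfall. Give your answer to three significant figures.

3.08 mg/L

After outfall 1: Q = 1020 + 144.0 = 1164 ML/d; C = (1020·0.1300 + 144.0·2.930)/1164 = 0.4764 mg/L.
After outfall 2: Q = 1164 + 110.0 = 1274 ML/d; C = (1164·0.4764 + 110.0·18.00)/1274 = 1.989 mg/L.
After outfall 3: Q = 1274 + 154.0 = 1428 ML/d; C = (1274·1.989 + 154.0·12.10)/1428 = 3.080 mg/L.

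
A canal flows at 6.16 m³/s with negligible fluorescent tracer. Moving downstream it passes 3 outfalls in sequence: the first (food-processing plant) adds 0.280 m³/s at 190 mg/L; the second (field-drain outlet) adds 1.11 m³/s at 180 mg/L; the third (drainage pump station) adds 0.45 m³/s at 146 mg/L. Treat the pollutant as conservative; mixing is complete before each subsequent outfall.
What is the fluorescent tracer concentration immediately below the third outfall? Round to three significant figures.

Below outfall 1: Q → 6.440 m³/s, C = (6.160·0 + 0.2800·190.0)/6.440 = 8.261 mg/L.
Below outfall 2: Q → 7.550 m³/s, C = (6.440·8.261 + 1.110·180.0)/7.550 = 33.51 mg/L.
Below outfall 3: Q → 8.000 m³/s, C = (7.550·33.51 + 0.4500·146.0)/8.000 = 39.84 mg/L.

39.8 mg/L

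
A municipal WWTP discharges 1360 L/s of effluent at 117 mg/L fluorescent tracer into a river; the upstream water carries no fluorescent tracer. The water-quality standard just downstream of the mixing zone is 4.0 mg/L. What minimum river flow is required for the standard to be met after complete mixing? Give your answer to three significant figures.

38400 L/s

Set C_mix = 4.0: (Q·0 + 1360·117.0) / (Q + 1360) = 4.0
→ Q = 1360·(117.0 − 4.0)/(4.0 − 0) = 38420 L/s.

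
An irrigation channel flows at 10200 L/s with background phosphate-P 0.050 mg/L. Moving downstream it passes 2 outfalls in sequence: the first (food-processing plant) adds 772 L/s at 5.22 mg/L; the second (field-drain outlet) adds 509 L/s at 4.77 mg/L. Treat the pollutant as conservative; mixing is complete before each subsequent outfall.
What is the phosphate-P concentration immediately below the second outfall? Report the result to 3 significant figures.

After outfall 1: Q = 10200 + 772.0 = 10970 L/s; C = (10200·0.05000 + 772.0·5.220)/10970 = 0.4138 mg/L.
After outfall 2: Q = 10970 + 509.0 = 11480 L/s; C = (10970·0.4138 + 509.0·4.770)/11480 = 0.6069 mg/L.

0.607 mg/L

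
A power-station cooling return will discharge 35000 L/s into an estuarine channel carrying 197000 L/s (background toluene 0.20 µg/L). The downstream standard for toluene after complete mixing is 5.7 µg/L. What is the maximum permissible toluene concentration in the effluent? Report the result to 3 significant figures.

At the limit, (Qr·Cr + Qe·Cₑ)/(Qr + Qe) = 5.7:
Cₑ = (232000·5.7 − 197000·0.2000) / 35000 = 36.66 µg/L.

36.7 µg/L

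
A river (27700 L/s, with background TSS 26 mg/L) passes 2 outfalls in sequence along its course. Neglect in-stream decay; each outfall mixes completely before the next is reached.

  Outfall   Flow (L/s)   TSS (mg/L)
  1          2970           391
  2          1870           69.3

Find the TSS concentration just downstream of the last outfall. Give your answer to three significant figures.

After outfall 1: Q = 27700 + 2970 = 30670 L/s; C = (27700·26.00 + 2970·391.0)/30670 = 61.35 mg/L.
After outfall 2: Q = 30670 + 1870 = 32540 L/s; C = (30670·61.35 + 1870·69.30)/32540 = 61.80 mg/L.

61.8 mg/L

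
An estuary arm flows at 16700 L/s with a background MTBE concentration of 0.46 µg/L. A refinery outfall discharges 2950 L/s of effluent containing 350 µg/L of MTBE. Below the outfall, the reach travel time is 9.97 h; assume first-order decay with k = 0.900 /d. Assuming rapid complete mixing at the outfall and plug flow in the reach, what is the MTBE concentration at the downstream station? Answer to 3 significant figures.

Conservation of mass: C = (16700·0.4600 + 2950·350.0) / 19650 = 1040000/19650 = 52.94 µg/L.
Applying C = C₀e^(−kt): 52.94 × 0.6881 = 36.42 µg/L.

36.4 µg/L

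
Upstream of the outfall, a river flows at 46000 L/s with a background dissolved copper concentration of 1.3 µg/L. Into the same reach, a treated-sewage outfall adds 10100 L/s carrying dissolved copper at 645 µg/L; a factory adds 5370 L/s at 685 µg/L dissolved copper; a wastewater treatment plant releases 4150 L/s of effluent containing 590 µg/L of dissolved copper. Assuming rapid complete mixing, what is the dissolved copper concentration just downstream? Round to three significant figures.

194 µg/L

Flow-weighted average: C = (46000·1.300 + 10100·645.0 + 5370·685.0 + 4150·590.0) / 65620 = 12700000/65620 = 193.6 µg/L.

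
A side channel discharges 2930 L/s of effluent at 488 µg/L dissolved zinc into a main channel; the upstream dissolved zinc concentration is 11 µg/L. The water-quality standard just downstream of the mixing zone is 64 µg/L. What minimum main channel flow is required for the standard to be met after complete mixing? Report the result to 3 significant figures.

Set C_mix = 64: (Q·11.00 + 2930·488.0) / (Q + 2930) = 64
→ Q = 2930·(488.0 − 64)/(64 − 11.00) = 23440 L/s.

23400 L/s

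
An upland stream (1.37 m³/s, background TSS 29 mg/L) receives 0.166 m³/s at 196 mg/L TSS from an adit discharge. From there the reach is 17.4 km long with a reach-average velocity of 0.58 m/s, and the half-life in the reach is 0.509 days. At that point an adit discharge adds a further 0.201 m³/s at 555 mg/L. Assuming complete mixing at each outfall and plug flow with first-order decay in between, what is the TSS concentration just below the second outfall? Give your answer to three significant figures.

After mixing, C = (1.370·29.00 + 0.1660·196.0) / 1.536 = 72.27/1.536 = 47.05 mg/L; combined flow 1.536 m³/s.
Travel time t = 17.4·1000 / 0.58 = 30000 s = 8.333 h.
Half-life 0.509 d → k = ln 2 / 0.509 = 1.362 d⁻¹.
Applying C = C₀e^(−kt): 47.05 × 0.6232 = 29.32 mg/L.
Second outfall: C = (1.536·29.32 + 0.2010·555.0)/1.737 = 90.15 mg/L.

90.2 mg/L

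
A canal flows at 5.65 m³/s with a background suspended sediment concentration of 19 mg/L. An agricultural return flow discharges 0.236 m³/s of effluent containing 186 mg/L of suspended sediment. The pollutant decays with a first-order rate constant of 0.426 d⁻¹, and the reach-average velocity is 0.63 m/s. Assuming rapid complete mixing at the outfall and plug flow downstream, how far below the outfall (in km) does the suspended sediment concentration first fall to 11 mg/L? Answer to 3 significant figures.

Conservation of mass: C = (5.650·19.00 + 0.2360·186.0) / 5.886 = 151.2/5.886 = 25.70 mg/L.
Set 25.70·exp(−k·t) = 11 → t = ln(25.70/11)/k = 172100 s = 47.80 h.
Distance = v·t = 0.63·172100 = 108400 m = 108.4 km.

108 km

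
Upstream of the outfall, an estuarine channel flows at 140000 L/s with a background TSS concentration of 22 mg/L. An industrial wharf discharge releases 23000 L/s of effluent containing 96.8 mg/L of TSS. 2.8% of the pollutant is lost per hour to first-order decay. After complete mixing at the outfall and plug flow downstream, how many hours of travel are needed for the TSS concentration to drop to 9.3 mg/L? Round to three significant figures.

Mixed concentration C = ΣQC/ΣQ = (140000·22.00 + 23000·96.80) / 163000 = 5306000/163000 = 32.55 mg/L.
2.8%/h lost → k = −ln(1 − 0.028) = 0.02840 h⁻¹.
32.55·exp(−k·t) = 9.3 → t = ln(32.55/9.3)/k = 158800 s = 44.12 h.

44.1 h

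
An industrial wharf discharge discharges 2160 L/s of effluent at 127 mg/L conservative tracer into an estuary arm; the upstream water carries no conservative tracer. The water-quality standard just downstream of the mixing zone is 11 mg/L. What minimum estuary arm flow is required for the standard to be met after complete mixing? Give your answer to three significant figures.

22800 L/s

Set C_mix = 11: (Q·0 + 2160·127.0) / (Q + 2160) = 11
→ Q = 2160·(127.0 − 11)/(11 − 0) = 22780 L/s.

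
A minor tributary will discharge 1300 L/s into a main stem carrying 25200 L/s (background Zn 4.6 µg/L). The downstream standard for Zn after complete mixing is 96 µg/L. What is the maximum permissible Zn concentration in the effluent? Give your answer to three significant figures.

At the limit, (Qr·Cr + Qe·Cₑ)/(Qr + Qe) = 96:
Cₑ = (26500·96 − 25200·4.600) / 1300 = 1868 µg/L.

1870 µg/L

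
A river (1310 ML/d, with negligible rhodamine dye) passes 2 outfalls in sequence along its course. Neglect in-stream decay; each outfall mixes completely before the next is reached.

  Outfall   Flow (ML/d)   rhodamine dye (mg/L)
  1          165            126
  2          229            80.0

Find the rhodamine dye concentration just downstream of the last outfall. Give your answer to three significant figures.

23.0 mg/L

Outfall 1: combined Q = 1475 ML/d; C = (1310·0 + 165.0·126.0)/1475 = 14.09 mg/L.
Outfall 2: combined Q = 1704 ML/d; C = (1475·14.09 + 229.0·80.00)/1704 = 22.95 mg/L.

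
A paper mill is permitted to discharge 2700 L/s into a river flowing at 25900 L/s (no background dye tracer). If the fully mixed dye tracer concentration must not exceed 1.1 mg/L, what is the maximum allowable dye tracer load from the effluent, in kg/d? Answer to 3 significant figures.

Mass balance at the limit: 25900·0 + 2700·Cₑ = 28600·1.1 → Cₑ = 11.65 mg/L.
2700 L/s = 2.700 m³/s. Load = 2.700 m³/s × 11.65 g/m³ × 86 400 s/d = 2718 kg/d.

2720 kg/d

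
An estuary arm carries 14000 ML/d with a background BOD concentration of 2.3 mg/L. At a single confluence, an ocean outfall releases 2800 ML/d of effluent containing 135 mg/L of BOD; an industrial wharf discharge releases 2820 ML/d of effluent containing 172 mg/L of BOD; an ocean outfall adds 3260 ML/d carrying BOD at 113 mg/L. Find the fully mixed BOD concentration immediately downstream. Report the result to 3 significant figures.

Mass balance: C = (14000·2.300 + 2800·135.0 + 2820·172.0 + 3260·113.0) / 22880 = 1264000/22880 = 55.23 mg/L.

55.2 mg/L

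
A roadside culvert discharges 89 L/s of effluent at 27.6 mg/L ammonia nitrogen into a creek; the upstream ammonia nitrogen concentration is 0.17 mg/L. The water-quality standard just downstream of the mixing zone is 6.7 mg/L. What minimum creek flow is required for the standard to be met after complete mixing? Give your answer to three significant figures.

Set C_mix = 6.7: (Q·0.1700 + 89.00·27.60) / (Q + 89.00) = 6.7
→ Q = 89.00·(27.60 − 6.7)/(6.7 − 0.1700) = 284.9 L/s.

285 L/s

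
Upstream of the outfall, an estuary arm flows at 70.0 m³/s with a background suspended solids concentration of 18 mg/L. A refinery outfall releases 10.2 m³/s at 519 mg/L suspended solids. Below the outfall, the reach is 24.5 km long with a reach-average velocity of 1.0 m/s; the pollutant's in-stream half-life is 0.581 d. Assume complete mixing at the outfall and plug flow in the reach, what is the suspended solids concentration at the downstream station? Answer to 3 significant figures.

58.3 mg/L

Flow-weighted average: C = (70.00·18.00 + 10.20·519.0) / 80.20 = 6554/80.20 = 81.72 mg/L.
Travel time t = 24.5·1000 / 1.0 = 24500 s = 6.806 h.
Half-life 0.581 d → k = ln 2 / 0.581 = 1.193 d⁻¹.
Decay over the reach: 81.72·exp(−kt) = 81.72·0.7130 = 58.26 mg/L.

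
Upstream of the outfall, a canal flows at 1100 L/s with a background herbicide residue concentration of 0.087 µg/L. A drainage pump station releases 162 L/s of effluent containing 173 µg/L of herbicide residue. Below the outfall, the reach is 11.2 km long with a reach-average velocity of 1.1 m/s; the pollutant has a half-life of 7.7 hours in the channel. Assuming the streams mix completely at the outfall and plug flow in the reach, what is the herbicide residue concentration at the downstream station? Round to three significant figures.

17.3 µg/L

Flow-weighted average: C = (1100·0.08700 + 162.0·173.0) / 1262 = 28120/1262 = 22.28 µg/L.
Travel time t = 11.2·1000 / 1.1 = 10180 s = 2.828 h.
Half-life 7.7 h → k = ln 2 / 7.7 = 0.09002 h⁻¹ = 2.160 d⁻¹.
First-order decay: C = 22.28·exp(−k·t) = 22.28·0.7752 = 17.27 µg/L.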